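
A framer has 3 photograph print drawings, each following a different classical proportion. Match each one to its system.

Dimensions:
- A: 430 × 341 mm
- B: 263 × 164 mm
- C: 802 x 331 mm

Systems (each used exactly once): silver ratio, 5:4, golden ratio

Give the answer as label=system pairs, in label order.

Ratios: A ≈ 1.261; B ≈ 1.604; C ≈ 2.423.
Targets: silver ratio ≈ 2.414; 5:4 ≈ 1.250; golden ratio ≈ 1.618.

A=5:4, B=golden ratio, C=silver ratio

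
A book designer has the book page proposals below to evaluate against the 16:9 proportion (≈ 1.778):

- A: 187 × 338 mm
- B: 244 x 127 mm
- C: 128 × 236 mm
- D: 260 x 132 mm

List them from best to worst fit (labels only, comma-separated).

A, C, B, D

A: 338/187 ≈ 1.807 → |1.807 − 1.778| = 0.029
B: 244/127 ≈ 1.921 → |1.921 − 1.778| = 0.143
C: 236/128 ≈ 1.844 → |1.844 − 1.778| = 0.066
D: 260/132 ≈ 1.970 → |1.970 − 1.778| = 0.192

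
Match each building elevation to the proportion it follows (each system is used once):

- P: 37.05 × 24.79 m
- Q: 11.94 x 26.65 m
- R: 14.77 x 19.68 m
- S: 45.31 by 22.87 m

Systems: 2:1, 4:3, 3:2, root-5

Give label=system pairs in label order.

P=3:2, Q=root-5, R=4:3, S=2:1

P = 37.05/24.79 ≈ 1.495 → 3:2 (1.500)
Q = 26.65/11.94 ≈ 2.232 → root-5 (2.236)
R = 19.68/14.77 ≈ 1.332 → 4:3 (1.333)
S = 45.31/22.87 ≈ 1.981 → 2:1 (2.000)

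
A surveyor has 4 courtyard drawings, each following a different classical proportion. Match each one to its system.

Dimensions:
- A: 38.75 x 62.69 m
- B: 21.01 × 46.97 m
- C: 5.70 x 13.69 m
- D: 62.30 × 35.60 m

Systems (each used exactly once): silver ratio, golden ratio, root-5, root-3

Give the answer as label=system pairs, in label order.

A=golden ratio, B=root-5, C=silver ratio, D=root-3

A = 62.69/38.75 ≈ 1.618 → golden ratio (1.618)
B = 46.97/21.01 ≈ 2.236 → root-5 (2.236)
C = 13.69/5.70 ≈ 2.402 → silver ratio (2.414)
D = 62.30/35.60 ≈ 1.750 → root-3 (1.732)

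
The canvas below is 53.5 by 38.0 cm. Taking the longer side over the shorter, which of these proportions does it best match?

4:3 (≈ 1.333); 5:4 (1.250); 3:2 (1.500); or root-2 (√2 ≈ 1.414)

53.5/38.0 ≈ 1.408. Nearest candidates are root-2 (1.414, off by 0.006) and 4:3 (1.333, off by 0.075).

root-2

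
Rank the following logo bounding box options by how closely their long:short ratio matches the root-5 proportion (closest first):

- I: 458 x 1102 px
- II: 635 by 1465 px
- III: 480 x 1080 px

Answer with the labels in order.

I: 1102/458 ≈ 2.406 → |2.406 − 2.236| = 0.170
II: 1465/635 ≈ 2.307 → |2.307 − 2.236| = 0.071
III: 1080/480 ≈ 2.250 → |2.250 − 2.236| = 0.014

III, II, I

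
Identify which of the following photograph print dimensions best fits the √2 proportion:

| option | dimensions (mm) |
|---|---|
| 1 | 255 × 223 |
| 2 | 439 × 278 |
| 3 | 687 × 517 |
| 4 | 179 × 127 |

Ratios (long/short): 1 ≈ 1.143; 2 ≈ 1.579; 3 ≈ 1.329; 4 ≈ 1.409.
root-2 ≈ 1.414; option 4 is nearest (Δ 0.005).

4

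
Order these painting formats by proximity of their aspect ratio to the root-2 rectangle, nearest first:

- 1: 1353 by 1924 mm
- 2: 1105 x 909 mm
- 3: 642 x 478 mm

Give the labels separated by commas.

1: 1924/1353 ≈ 1.422 → |1.422 − 1.414| = 0.008
2: 1105/909 ≈ 1.216 → |1.216 − 1.414| = 0.198
3: 642/478 ≈ 1.343 → |1.343 − 1.414| = 0.071

1, 3, 2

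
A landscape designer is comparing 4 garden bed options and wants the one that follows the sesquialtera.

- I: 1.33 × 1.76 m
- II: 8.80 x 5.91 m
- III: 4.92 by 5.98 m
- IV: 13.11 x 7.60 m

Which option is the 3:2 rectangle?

Target 3:2 ≈ 1.500.
I: 1.323 (Δ0.177)  II: 1.489 (Δ0.011)  III: 1.215 (Δ0.285)  IV: 1.725 (Δ0.225)

II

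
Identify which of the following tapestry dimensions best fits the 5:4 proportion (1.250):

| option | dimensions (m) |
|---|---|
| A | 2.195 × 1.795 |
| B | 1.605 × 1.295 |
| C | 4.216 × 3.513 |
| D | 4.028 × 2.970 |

Ratios (long/short): A ≈ 1.223; B ≈ 1.239; C ≈ 1.200; D ≈ 1.356.
5:4 ≈ 1.250; option B is nearest (Δ 0.011).

B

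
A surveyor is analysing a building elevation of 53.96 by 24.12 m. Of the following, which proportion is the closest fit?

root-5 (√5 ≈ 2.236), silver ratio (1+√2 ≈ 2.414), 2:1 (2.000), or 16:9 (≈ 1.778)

Ratio = 53.96 / 24.12 ≈ 2.237.
Distances: root-5 2.236 (Δ 0.001); silver ratio 2.414 (Δ 0.177); 2:1 2.000 (Δ 0.237); 16:9 1.778 (Δ 0.459).

root-5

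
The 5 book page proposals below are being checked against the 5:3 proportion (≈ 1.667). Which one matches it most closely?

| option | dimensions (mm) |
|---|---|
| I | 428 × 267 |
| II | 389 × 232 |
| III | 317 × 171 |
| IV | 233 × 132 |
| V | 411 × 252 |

Ratios (long/short): I ≈ 1.603; II ≈ 1.677; III ≈ 1.854; IV ≈ 1.765; V ≈ 1.631.
5:3 ≈ 1.667; option II is nearest (Δ 0.010).

II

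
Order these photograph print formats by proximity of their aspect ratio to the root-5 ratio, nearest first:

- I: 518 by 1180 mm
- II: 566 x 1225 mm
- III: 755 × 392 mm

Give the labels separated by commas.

I, II, III

Ratios: I = 1180 / 518 ≈ 2.278; II = 1225 / 566 ≈ 2.164; III = 755 / 392 ≈ 1.926.
|Δ from 2.236|: I 0.042; II 0.072; III 0.310.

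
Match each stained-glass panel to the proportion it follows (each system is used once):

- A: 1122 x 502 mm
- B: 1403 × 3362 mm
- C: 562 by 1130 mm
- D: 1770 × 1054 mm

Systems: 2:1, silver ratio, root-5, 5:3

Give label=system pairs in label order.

A=root-5, B=silver ratio, C=2:1, D=5:3

A = 1122/502 ≈ 2.235 → root-5 (2.236)
B = 3362/1403 ≈ 2.396 → silver ratio (2.414)
C = 1130/562 ≈ 2.011 → 2:1 (2.000)
D = 1770/1054 ≈ 1.679 → 5:3 (1.667)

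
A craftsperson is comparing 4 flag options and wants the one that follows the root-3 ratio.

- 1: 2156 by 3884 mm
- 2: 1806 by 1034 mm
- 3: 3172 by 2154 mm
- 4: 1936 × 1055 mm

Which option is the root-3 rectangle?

2

Target root-3 ≈ 1.732.
1: 1.801 (Δ0.069)  2: 1.747 (Δ0.015)  3: 1.473 (Δ0.259)  4: 1.835 (Δ0.103)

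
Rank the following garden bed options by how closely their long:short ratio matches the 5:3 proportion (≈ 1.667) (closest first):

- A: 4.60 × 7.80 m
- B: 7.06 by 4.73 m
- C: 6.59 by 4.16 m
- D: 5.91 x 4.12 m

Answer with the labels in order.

A, C, B, D

A: 7.80/4.60 ≈ 1.696 → |1.696 − 1.667| = 0.029
B: 7.06/4.73 ≈ 1.493 → |1.493 − 1.667| = 0.174
C: 6.59/4.16 ≈ 1.584 → |1.584 − 1.667| = 0.083
D: 5.91/4.12 ≈ 1.434 → |1.434 − 1.667| = 0.233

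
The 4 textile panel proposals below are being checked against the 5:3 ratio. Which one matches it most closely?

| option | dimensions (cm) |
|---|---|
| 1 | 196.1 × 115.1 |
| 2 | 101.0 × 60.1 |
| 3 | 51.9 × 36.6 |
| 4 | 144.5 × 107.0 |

Ratios (long/short): 1 ≈ 1.704; 2 ≈ 1.681; 3 ≈ 1.418; 4 ≈ 1.350.
5:3 ≈ 1.667; option 2 is nearest (Δ 0.014).

2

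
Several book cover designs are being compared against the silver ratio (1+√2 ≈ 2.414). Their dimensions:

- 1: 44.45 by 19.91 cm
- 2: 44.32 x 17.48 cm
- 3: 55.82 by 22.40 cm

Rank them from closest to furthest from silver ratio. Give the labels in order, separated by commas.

3, 2, 1

1: 44.45/19.91 ≈ 2.233 → |2.233 − 2.414| = 0.181
2: 44.32/17.48 ≈ 2.535 → |2.535 − 2.414| = 0.121
3: 55.82/22.40 ≈ 2.492 → |2.492 − 2.414| = 0.078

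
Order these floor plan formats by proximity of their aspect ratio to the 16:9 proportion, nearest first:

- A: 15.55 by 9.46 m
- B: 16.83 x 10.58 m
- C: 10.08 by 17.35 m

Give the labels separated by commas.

C, A, B

Ratios: A = 15.55 / 9.46 ≈ 1.644; B = 16.83 / 10.58 ≈ 1.591; C = 17.35 / 10.08 ≈ 1.721.
|Δ from 1.778|: A 0.134; B 0.187; C 0.057.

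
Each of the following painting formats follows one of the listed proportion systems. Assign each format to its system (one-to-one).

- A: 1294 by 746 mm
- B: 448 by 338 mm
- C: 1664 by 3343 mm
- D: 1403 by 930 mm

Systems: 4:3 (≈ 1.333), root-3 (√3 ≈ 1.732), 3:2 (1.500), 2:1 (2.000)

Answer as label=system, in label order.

A=root-3, B=4:3, C=2:1, D=3:2

Ratios: A ≈ 1.735; B ≈ 1.325; C ≈ 2.009; D ≈ 1.509.
Targets: 4:3 ≈ 1.333; root-3 ≈ 1.732; 3:2 ≈ 1.500; 2:1 ≈ 2.000.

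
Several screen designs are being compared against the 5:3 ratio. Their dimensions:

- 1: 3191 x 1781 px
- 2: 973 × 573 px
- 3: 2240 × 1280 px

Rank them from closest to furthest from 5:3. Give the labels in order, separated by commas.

2, 3, 1

1: 3191/1781 ≈ 1.792 → |1.792 − 1.667| = 0.125
2: 973/573 ≈ 1.698 → |1.698 − 1.667| = 0.031
3: 2240/1280 ≈ 1.750 → |1.750 − 1.667| = 0.083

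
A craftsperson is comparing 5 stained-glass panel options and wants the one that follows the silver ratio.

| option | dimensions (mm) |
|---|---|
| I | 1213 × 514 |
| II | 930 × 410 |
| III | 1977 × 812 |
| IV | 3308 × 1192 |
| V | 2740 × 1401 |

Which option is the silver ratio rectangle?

III

Target silver ratio ≈ 2.414.
I: 2.360 (Δ0.054)  II: 2.268 (Δ0.146)  III: 2.435 (Δ0.021)  IV: 2.775 (Δ0.361)  V: 1.956 (Δ0.458)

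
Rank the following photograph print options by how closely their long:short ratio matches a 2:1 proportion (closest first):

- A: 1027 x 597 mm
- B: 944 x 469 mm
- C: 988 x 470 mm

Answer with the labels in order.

B, C, A

A: 1027/597 ≈ 1.720 → |1.720 − 2.000| = 0.280
B: 944/469 ≈ 2.013 → |2.013 − 2.000| = 0.013
C: 988/470 ≈ 2.102 → |2.102 − 2.000| = 0.102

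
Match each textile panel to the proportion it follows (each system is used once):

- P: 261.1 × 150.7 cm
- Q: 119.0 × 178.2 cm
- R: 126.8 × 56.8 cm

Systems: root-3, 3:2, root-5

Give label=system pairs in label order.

P=root-3, Q=3:2, R=root-5

P = 261.1/150.7 ≈ 1.733 → root-3 (1.732)
Q = 178.2/119.0 ≈ 1.497 → 3:2 (1.500)
R = 126.8/56.8 ≈ 2.232 → root-5 (2.236)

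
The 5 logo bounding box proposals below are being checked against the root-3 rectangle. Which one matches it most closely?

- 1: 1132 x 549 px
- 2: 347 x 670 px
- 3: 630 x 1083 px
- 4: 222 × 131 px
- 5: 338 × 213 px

Target root-3 ≈ 1.732.
1: 2.062 (Δ0.330)  2: 1.931 (Δ0.199)  3: 1.719 (Δ0.013)  4: 1.695 (Δ0.037)  5: 1.587 (Δ0.145)

3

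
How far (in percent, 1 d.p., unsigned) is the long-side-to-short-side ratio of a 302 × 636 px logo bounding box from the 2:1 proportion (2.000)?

Ratio = 636 / 302 ≈ 2.1060.
Ideal 2:1 = 2.0000. |2.1060 − 2.0000| / 2.0000 ≈ 5.30% → 5.3%.

5.3%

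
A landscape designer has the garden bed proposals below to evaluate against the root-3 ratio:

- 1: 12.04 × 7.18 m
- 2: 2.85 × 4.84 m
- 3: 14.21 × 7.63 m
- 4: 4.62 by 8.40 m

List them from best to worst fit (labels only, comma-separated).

2, 1, 4, 3

1: 12.04/7.18 ≈ 1.677 → |1.677 − 1.732| = 0.055
2: 4.84/2.85 ≈ 1.698 → |1.698 − 1.732| = 0.034
3: 14.21/7.63 ≈ 1.862 → |1.862 − 1.732| = 0.130
4: 8.40/4.62 ≈ 1.818 → |1.818 − 1.732| = 0.086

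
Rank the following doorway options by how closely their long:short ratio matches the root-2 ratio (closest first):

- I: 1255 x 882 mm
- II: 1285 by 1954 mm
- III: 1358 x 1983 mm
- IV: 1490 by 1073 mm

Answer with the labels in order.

I, IV, III, II

Ratios: I = 1255 / 882 ≈ 1.423; II = 1954 / 1285 ≈ 1.521; III = 1983 / 1358 ≈ 1.460; IV = 1490 / 1073 ≈ 1.389.
|Δ from 1.414|: I 0.009; II 0.107; III 0.046; IV 0.025.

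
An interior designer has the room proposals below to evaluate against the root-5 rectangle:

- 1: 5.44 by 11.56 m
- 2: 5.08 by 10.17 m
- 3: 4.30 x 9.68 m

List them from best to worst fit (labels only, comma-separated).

Ratios: 1 = 11.56 / 5.44 ≈ 2.125; 2 = 10.17 / 5.08 ≈ 2.002; 3 = 9.68 / 4.30 ≈ 2.251.
|Δ from 2.236|: 1 0.111; 2 0.234; 3 0.015.

3, 1, 2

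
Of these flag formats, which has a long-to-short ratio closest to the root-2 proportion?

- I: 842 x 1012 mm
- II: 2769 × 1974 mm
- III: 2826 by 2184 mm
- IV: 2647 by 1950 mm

Target root-2 ≈ 1.414.
I: 1.202 (Δ0.212)  II: 1.403 (Δ0.011)  III: 1.294 (Δ0.120)  IV: 1.357 (Δ0.057)

II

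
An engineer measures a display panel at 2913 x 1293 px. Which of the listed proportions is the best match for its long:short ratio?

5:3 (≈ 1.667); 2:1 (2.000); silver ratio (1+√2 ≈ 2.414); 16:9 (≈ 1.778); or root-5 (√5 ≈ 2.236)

root-5

2913/1293 ≈ 2.253. Nearest candidates are root-5 (2.236, off by 0.017) and silver ratio (2.414, off by 0.161).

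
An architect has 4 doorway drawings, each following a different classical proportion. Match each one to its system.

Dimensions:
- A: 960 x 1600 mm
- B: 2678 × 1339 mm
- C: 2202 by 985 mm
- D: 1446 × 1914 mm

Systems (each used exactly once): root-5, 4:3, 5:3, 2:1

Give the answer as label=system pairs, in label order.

Ratios: A ≈ 1.667; B ≈ 2.000; C ≈ 2.236; D ≈ 1.324.
Targets: root-5 ≈ 2.236; 4:3 ≈ 1.333; 5:3 ≈ 1.667; 2:1 ≈ 2.000.

A=5:3, B=2:1, C=root-5, D=4:3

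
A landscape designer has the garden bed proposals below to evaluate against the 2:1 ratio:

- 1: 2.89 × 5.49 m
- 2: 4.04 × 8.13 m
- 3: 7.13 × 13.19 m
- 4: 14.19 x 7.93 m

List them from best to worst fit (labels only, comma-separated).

Ratios: 1 = 5.49 / 2.89 ≈ 1.900; 2 = 8.13 / 4.04 ≈ 2.012; 3 = 13.19 / 7.13 ≈ 1.850; 4 = 14.19 / 7.93 ≈ 1.789.
|Δ from 2.000|: 1 0.100; 2 0.012; 3 0.150; 4 0.211.

2, 1, 3, 4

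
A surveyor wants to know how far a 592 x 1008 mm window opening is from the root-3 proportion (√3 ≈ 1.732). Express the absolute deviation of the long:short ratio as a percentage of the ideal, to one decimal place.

1.7%

Ratio = 1008 / 592 ≈ 1.7027.
Ideal root-3 ≈ 1.7321. |1.7027 − 1.7321| / 1.7321 ≈ 1.70% → 1.7%.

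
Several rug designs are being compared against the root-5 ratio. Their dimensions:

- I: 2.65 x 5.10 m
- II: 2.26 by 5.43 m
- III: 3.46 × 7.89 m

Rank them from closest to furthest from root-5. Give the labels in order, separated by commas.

III, II, I

I: 5.10/2.65 ≈ 1.925 → |1.925 − 2.236| = 0.311
II: 5.43/2.26 ≈ 2.403 → |2.403 − 2.236| = 0.167
III: 7.89/3.46 ≈ 2.280 → |2.280 − 2.236| = 0.044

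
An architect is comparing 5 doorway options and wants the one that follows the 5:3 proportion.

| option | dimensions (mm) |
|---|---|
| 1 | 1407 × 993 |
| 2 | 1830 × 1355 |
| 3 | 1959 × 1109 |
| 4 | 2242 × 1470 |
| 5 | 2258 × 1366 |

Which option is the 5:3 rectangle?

5

Ratios (long/short): 1 ≈ 1.417; 2 ≈ 1.351; 3 ≈ 1.766; 4 ≈ 1.525; 5 ≈ 1.653.
5:3 ≈ 1.667; option 5 is nearest (Δ 0.014).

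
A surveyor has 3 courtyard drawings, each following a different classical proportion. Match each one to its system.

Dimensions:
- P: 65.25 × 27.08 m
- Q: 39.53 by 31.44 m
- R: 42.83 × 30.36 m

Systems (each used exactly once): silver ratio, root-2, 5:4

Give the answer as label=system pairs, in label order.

P = 65.25/27.08 ≈ 2.410 → silver ratio (2.414)
Q = 39.53/31.44 ≈ 1.257 → 5:4 (1.250)
R = 42.83/30.36 ≈ 1.411 → root-2 (1.414)

P=silver ratio, Q=5:4, R=root-2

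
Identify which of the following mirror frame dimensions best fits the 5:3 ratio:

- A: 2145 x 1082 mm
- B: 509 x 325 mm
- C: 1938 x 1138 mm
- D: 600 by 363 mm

Target 5:3 ≈ 1.667.
A: 1.982 (Δ0.315)  B: 1.566 (Δ0.101)  C: 1.703 (Δ0.036)  D: 1.653 (Δ0.014)

D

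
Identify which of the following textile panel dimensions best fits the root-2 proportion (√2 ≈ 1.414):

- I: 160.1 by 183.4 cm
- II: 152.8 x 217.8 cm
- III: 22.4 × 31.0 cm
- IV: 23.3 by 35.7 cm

II

Target root-2 ≈ 1.414.
I: 1.146 (Δ0.268)  II: 1.425 (Δ0.011)  III: 1.384 (Δ0.030)  IV: 1.532 (Δ0.118)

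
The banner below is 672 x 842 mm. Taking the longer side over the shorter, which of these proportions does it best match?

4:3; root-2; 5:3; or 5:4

Ratio = 842 / 672 ≈ 1.253.
Distances: 4:3 1.333 (Δ 0.080); root-2 1.414 (Δ 0.161); 5:3 1.667 (Δ 0.414); 5:4 1.250 (Δ 0.003).

5:4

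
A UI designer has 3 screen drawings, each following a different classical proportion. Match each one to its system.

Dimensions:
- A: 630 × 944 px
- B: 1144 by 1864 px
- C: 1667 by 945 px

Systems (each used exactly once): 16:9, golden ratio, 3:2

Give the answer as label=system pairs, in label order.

A=3:2, B=golden ratio, C=16:9

Ratios: A ≈ 1.498; B ≈ 1.629; C ≈ 1.764.
Targets: 16:9 ≈ 1.778; golden ratio ≈ 1.618; 3:2 ≈ 1.500.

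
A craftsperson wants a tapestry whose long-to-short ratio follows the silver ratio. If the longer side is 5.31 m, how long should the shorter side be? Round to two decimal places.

2.20 m

silver ratio ≈ 2.41421.
Shorter side = 5.31 ÷ 2.41421 ≈ 2.1995 → 2.20 m.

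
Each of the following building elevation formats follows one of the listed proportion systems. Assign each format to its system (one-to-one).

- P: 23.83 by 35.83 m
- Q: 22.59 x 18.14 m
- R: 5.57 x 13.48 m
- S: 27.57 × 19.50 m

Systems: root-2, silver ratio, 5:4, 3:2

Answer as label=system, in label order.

P = 35.83/23.83 ≈ 1.504 → 3:2 (1.500)
Q = 22.59/18.14 ≈ 1.245 → 5:4 (1.250)
R = 13.48/5.57 ≈ 2.420 → silver ratio (2.414)
S = 27.57/19.50 ≈ 1.414 → root-2 (1.414)

P=3:2, Q=5:4, R=silver ratio, S=root-2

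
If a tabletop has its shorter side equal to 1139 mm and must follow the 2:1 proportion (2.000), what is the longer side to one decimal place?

2:1 = 2.00000.
Longer side = 1139 × 2.00000 ≈ 2278.000 → 2278.0 mm.

2278.0 mm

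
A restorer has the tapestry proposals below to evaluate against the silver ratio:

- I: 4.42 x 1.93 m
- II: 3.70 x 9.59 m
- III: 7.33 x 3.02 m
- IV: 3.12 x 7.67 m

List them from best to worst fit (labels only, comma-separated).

Ratios: I = 4.42 / 1.93 ≈ 2.290; II = 9.59 / 3.70 ≈ 2.592; III = 7.33 / 3.02 ≈ 2.427; IV = 7.67 / 3.12 ≈ 2.458.
|Δ from 2.414|: I 0.124; II 0.178; III 0.013; IV 0.044.

III, IV, I, II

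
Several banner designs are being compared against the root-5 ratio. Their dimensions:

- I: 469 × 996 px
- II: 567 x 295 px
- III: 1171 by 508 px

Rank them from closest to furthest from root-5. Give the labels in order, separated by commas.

III, I, II

I: 996/469 ≈ 2.124 → |2.124 − 2.236| = 0.112
II: 567/295 ≈ 1.922 → |1.922 − 2.236| = 0.314
III: 1171/508 ≈ 2.305 → |2.305 − 2.236| = 0.069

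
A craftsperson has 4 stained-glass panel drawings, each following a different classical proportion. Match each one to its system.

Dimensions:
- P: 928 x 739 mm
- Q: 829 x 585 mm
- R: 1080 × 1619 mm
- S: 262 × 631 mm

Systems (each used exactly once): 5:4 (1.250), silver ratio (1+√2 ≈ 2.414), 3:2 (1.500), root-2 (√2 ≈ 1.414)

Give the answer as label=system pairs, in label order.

P=5:4, Q=root-2, R=3:2, S=silver ratio

P = 928/739 ≈ 1.256 → 5:4 (1.250)
Q = 829/585 ≈ 1.417 → root-2 (1.414)
R = 1619/1080 ≈ 1.499 → 3:2 (1.500)
S = 631/262 ≈ 2.408 → silver ratio (2.414)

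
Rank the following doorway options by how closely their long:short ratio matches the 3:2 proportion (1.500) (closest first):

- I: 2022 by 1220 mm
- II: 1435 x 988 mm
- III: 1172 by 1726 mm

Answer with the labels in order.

III, II, I

I: 2022/1220 ≈ 1.657 → |1.657 − 1.500| = 0.157
II: 1435/988 ≈ 1.452 → |1.452 − 1.500| = 0.048
III: 1726/1172 ≈ 1.473 → |1.473 − 1.500| = 0.027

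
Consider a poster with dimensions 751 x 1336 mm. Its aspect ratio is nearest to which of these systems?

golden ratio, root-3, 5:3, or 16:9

1336/751 ≈ 1.779. Nearest candidates are 16:9 (1.778, off by 0.001) and root-3 (1.732, off by 0.047).

16:9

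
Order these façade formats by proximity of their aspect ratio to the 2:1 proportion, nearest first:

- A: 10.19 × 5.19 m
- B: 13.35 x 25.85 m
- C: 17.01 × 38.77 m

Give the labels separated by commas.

A, B, C

Ratios: A = 10.19 / 5.19 ≈ 1.963; B = 25.85 / 13.35 ≈ 1.936; C = 38.77 / 17.01 ≈ 2.279.
|Δ from 2.000|: A 0.037; B 0.064; C 0.279.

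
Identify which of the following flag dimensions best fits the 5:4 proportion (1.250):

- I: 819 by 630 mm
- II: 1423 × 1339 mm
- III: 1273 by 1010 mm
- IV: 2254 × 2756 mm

III

Target 5:4 ≈ 1.250.
I: 1.300 (Δ0.050)  II: 1.063 (Δ0.187)  III: 1.260 (Δ0.010)  IV: 1.223 (Δ0.027)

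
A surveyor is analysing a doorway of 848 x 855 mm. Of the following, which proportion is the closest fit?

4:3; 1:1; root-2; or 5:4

Ratio = 855 / 848 ≈ 1.008.
Distances: 4:3 1.333 (Δ 0.325); 1:1 1.000 (Δ 0.008); root-2 1.414 (Δ 0.406); 5:4 1.250 (Δ 0.242).

1:1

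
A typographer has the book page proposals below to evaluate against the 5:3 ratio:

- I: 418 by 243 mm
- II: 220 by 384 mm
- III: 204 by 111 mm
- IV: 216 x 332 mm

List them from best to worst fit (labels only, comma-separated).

I, II, IV, III

Ratios: I = 418 / 243 ≈ 1.720; II = 384 / 220 ≈ 1.745; III = 204 / 111 ≈ 1.838; IV = 332 / 216 ≈ 1.537.
|Δ from 1.667|: I 0.053; II 0.078; III 0.171; IV 0.130.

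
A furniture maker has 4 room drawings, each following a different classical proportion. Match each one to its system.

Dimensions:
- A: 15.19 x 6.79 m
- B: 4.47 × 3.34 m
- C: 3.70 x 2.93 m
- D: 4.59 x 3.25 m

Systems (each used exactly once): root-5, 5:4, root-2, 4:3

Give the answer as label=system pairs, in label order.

A=root-5, B=4:3, C=5:4, D=root-2

Ratios: A ≈ 2.237; B ≈ 1.338; C ≈ 1.263; D ≈ 1.412.
Targets: root-5 ≈ 2.236; 5:4 ≈ 1.250; root-2 ≈ 1.414; 4:3 ≈ 1.333.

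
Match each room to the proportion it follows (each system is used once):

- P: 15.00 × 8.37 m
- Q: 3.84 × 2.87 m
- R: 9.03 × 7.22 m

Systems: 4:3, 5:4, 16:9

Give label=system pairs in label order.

P = 15.00/8.37 ≈ 1.792 → 16:9 (1.778)
Q = 3.84/2.87 ≈ 1.338 → 4:3 (1.333)
R = 9.03/7.22 ≈ 1.251 → 5:4 (1.250)

P=16:9, Q=4:3, R=5:4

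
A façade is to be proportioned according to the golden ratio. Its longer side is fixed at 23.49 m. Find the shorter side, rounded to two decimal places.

golden ratio ≈ 1.61803.
Shorter side = 23.49 ÷ 1.61803 ≈ 14.5177 → 14.52 m.

14.52 m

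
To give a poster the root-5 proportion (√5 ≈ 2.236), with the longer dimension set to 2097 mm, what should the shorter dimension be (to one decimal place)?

937.8 mm

root-5 ≈ 2.23607.
Shorter side = 2097 ÷ 2.23607 ≈ 937.806 → 937.8 mm.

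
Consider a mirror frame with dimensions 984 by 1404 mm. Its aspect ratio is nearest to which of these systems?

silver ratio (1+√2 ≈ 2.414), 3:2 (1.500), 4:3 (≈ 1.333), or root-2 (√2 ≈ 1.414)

1404/984 ≈ 1.427. Nearest candidates are root-2 (1.414, off by 0.013) and 3:2 (1.500, off by 0.073).

root-2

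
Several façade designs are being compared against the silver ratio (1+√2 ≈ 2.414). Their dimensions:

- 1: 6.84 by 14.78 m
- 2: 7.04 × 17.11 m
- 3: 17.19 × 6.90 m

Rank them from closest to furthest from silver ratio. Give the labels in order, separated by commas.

2, 3, 1

1: 14.78/6.84 ≈ 2.161 → |2.161 − 2.414| = 0.253
2: 17.11/7.04 ≈ 2.430 → |2.430 − 2.414| = 0.016
3: 17.19/6.90 ≈ 2.491 → |2.491 − 2.414| = 0.077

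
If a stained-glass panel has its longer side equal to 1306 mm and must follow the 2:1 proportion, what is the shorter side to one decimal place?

2:1 = 2.00000.
Shorter side = 1306 ÷ 2.00000 ≈ 653.000 → 653.0 mm.

653.0 mm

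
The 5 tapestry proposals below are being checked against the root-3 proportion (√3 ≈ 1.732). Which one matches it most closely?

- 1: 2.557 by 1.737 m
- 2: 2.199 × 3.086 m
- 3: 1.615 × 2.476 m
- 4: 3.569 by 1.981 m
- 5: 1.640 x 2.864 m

Target root-3 ≈ 1.732.
1: 1.472 (Δ0.260)  2: 1.403 (Δ0.329)  3: 1.533 (Δ0.199)  4: 1.802 (Δ0.070)  5: 1.746 (Δ0.014)

5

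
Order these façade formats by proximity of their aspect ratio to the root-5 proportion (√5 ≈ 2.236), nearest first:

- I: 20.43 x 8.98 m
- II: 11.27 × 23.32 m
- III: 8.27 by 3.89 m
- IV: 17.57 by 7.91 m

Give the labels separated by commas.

IV, I, III, II

I: 20.43/8.98 ≈ 2.275 → |2.275 − 2.236| = 0.039
II: 23.32/11.27 ≈ 2.069 → |2.069 − 2.236| = 0.167
III: 8.27/3.89 ≈ 2.126 → |2.126 − 2.236| = 0.110
IV: 17.57/7.91 ≈ 2.221 → |2.221 − 2.236| = 0.015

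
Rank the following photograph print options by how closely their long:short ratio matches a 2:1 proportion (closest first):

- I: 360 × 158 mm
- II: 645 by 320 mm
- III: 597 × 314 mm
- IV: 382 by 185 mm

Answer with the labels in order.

I: 360/158 ≈ 2.278 → |2.278 − 2.000| = 0.278
II: 645/320 ≈ 2.016 → |2.016 − 2.000| = 0.016
III: 597/314 ≈ 1.901 → |1.901 − 2.000| = 0.099
IV: 382/185 ≈ 2.065 → |2.065 − 2.000| = 0.065

II, IV, III, I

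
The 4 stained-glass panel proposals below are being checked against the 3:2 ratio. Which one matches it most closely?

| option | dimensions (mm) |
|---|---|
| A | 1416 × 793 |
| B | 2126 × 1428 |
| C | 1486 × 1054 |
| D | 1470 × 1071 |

Target 3:2 ≈ 1.500.
A: 1.786 (Δ0.286)  B: 1.489 (Δ0.011)  C: 1.410 (Δ0.090)  D: 1.373 (Δ0.127)

B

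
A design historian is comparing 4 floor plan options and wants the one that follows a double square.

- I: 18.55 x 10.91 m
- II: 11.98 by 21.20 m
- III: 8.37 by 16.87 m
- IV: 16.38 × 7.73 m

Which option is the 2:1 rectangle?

III

Target 2:1 ≈ 2.000.
I: 1.700 (Δ0.300)  II: 1.770 (Δ0.230)  III: 2.016 (Δ0.016)  IV: 2.119 (Δ0.119)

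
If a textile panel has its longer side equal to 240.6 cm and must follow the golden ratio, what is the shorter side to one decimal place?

148.7 cm

golden ratio ≈ 1.61803.
Shorter side = 240.6 ÷ 1.61803 ≈ 148.699 → 148.7 cm.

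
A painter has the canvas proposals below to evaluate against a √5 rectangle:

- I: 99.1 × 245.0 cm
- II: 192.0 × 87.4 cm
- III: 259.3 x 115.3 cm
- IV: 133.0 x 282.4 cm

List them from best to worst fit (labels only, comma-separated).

Ratios: I = 245.0 / 99.1 ≈ 2.472; II = 192.0 / 87.4 ≈ 2.197; III = 259.3 / 115.3 ≈ 2.249; IV = 282.4 / 133.0 ≈ 2.123.
|Δ from 2.236|: I 0.236; II 0.039; III 0.013; IV 0.113.

III, II, IV, I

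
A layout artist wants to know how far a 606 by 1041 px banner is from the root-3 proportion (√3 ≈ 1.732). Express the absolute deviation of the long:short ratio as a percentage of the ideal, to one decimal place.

Ratio = 1041 / 606 ≈ 1.7178.
Ideal root-3 ≈ 1.7321. |1.7178 − 1.7321| / 1.7321 ≈ 0.83% → 0.8%.

0.8%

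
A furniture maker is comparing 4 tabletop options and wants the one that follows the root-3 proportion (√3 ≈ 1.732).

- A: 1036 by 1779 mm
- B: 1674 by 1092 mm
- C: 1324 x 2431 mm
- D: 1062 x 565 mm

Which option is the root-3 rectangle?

A

Ratios (long/short): A ≈ 1.717; B ≈ 1.533; C ≈ 1.836; D ≈ 1.880.
root-3 ≈ 1.732; option A is nearest (Δ 0.015).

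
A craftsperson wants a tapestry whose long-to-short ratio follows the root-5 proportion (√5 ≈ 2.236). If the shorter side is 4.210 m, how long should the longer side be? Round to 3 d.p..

root-5 ≈ 2.23607.
Longer side = 4.210 × 2.23607 ≈ 9.41385 → 9.414 m.

9.414 m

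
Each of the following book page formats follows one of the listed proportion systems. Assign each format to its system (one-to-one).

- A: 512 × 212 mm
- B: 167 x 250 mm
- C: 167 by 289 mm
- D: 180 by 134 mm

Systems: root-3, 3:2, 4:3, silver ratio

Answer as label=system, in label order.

A=silver ratio, B=3:2, C=root-3, D=4:3

A = 512/212 ≈ 2.415 → silver ratio (2.414)
B = 250/167 ≈ 1.497 → 3:2 (1.500)
C = 289/167 ≈ 1.731 → root-3 (1.732)
D = 180/134 ≈ 1.343 → 4:3 (1.333)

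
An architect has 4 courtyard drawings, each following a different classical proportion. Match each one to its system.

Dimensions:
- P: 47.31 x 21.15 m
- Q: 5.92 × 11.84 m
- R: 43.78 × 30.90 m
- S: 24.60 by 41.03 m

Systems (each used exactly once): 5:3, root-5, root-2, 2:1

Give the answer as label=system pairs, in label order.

Ratios: P ≈ 2.237; Q ≈ 2.000; R ≈ 1.417; S ≈ 1.668.
Targets: 5:3 ≈ 1.667; root-5 ≈ 2.236; root-2 ≈ 1.414; 2:1 ≈ 2.000.

P=root-5, Q=2:1, R=root-2, S=5:3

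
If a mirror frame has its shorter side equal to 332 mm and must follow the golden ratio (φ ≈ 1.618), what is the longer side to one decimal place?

537.2 mm

golden ratio ≈ 1.61803.
Longer side = 332 × 1.61803 ≈ 537.186 → 537.2 mm.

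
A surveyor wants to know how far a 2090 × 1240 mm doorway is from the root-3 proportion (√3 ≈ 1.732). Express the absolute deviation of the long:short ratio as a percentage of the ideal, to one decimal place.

Ratio = 2090 / 1240 ≈ 1.6855.
Ideal root-3 ≈ 1.7321. |1.6855 − 1.7321| / 1.7321 ≈ 2.69% → 2.7%.

2.7%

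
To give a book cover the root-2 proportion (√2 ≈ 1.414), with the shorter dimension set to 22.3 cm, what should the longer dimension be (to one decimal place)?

31.5 cm

root-2 ≈ 1.41421.
Longer side = 22.3 × 1.41421 ≈ 31.537 → 31.5 cm.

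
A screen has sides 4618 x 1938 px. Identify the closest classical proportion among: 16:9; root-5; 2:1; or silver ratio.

Ratio = 4618 / 1938 ≈ 2.383.
Distances: 16:9 1.778 (Δ 0.605); root-5 2.236 (Δ 0.147); 2:1 2.000 (Δ 0.383); silver ratio 2.414 (Δ 0.031).

silver ratio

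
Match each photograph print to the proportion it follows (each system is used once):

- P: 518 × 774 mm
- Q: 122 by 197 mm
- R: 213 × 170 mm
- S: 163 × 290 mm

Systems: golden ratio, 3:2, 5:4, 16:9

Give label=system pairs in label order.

P=3:2, Q=golden ratio, R=5:4, S=16:9

Ratios: P ≈ 1.494; Q ≈ 1.615; R ≈ 1.253; S ≈ 1.779.
Targets: golden ratio ≈ 1.618; 3:2 ≈ 1.500; 5:4 ≈ 1.250; 16:9 ≈ 1.778.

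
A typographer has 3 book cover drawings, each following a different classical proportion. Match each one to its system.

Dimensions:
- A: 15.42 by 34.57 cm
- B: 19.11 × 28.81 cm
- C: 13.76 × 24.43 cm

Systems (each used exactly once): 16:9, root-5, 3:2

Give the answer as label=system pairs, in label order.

A=root-5, B=3:2, C=16:9

Ratios: A ≈ 2.242; B ≈ 1.508; C ≈ 1.775.
Targets: 16:9 ≈ 1.778; root-5 ≈ 2.236; 3:2 ≈ 1.500.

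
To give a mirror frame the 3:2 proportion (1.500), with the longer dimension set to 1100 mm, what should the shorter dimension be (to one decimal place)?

733.3 mm

3:2 = 1.50000.
Shorter side = 1100 ÷ 1.50000 ≈ 733.333 → 733.3 mm.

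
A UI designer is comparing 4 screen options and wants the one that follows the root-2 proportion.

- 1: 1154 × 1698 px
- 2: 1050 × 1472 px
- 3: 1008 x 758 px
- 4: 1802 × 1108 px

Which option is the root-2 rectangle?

2

Ratios (long/short): 1 ≈ 1.471; 2 ≈ 1.402; 3 ≈ 1.330; 4 ≈ 1.626.
root-2 ≈ 1.414; option 2 is nearest (Δ 0.012).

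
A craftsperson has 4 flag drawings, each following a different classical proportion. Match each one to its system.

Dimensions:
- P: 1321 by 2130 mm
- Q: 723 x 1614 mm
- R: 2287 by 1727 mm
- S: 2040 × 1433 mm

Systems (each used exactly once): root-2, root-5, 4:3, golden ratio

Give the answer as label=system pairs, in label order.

P=golden ratio, Q=root-5, R=4:3, S=root-2

Ratios: P ≈ 1.612; Q ≈ 2.232; R ≈ 1.324; S ≈ 1.424.
Targets: root-2 ≈ 1.414; root-5 ≈ 2.236; 4:3 ≈ 1.333; golden ratio ≈ 1.618.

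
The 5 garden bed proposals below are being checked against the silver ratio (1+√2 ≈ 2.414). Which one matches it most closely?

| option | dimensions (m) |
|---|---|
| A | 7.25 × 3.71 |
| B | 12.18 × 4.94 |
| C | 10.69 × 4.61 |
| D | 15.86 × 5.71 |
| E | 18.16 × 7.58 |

E

Ratios (long/short): A ≈ 1.954; B ≈ 2.466; C ≈ 2.319; D ≈ 2.778; E ≈ 2.396.
silver ratio ≈ 2.414; option E is nearest (Δ 0.018).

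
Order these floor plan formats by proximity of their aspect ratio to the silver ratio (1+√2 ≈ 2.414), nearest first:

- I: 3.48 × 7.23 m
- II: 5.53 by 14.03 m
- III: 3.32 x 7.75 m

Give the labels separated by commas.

III, II, I

Ratios: I = 7.23 / 3.48 ≈ 2.078; II = 14.03 / 5.53 ≈ 2.537; III = 7.75 / 3.32 ≈ 2.334.
|Δ from 2.414|: I 0.336; II 0.123; III 0.080.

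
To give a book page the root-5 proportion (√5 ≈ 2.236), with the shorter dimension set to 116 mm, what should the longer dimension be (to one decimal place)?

root-5 ≈ 2.23607.
Longer side = 116 × 2.23607 ≈ 259.384 → 259.4 mm.

259.4 mm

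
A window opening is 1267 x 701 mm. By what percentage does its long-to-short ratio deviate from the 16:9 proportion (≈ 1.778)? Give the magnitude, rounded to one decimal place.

1.7%

Ratio = 1267 / 701 ≈ 1.8074.
Ideal 16:9 ≈ 1.7778. |1.8074 − 1.7778| / 1.7778 ≈ 1.66% → 1.7%.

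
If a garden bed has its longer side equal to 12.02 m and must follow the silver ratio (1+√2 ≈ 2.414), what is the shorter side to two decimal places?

silver ratio ≈ 2.41421.
Shorter side = 12.02 ÷ 2.41421 ≈ 4.9789 → 4.98 m.

4.98 m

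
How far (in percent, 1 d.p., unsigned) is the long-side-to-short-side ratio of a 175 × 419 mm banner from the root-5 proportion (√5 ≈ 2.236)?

Ratio = 419 / 175 ≈ 2.3943.
Ideal root-5 ≈ 2.2361. |2.3943 − 2.2361| / 2.2361 ≈ 7.07% → 7.1%.

7.1%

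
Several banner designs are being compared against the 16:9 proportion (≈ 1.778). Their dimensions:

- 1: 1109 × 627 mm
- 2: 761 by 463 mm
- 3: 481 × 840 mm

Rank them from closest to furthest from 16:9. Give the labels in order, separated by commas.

Ratios: 1 = 1109 / 627 ≈ 1.769; 2 = 761 / 463 ≈ 1.644; 3 = 840 / 481 ≈ 1.746.
|Δ from 1.778|: 1 0.009; 2 0.134; 3 0.032.

1, 3, 2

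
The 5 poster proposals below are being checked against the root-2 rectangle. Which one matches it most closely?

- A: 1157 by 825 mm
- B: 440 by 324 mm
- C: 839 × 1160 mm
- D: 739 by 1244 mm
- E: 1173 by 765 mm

A

Target root-2 ≈ 1.414.
A: 1.402 (Δ0.012)  B: 1.358 (Δ0.056)  C: 1.383 (Δ0.031)  D: 1.683 (Δ0.269)  E: 1.533 (Δ0.119)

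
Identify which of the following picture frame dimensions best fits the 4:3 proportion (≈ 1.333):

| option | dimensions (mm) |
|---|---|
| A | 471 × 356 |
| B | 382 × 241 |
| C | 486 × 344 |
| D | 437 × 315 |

Target 4:3 ≈ 1.333.
A: 1.323 (Δ0.010)  B: 1.585 (Δ0.252)  C: 1.413 (Δ0.080)  D: 1.387 (Δ0.054)

A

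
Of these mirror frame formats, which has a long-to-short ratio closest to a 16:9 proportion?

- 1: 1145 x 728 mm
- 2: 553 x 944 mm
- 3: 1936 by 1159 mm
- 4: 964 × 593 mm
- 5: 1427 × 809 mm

Target 16:9 ≈ 1.778.
1: 1.573 (Δ0.205)  2: 1.707 (Δ0.071)  3: 1.670 (Δ0.108)  4: 1.626 (Δ0.152)  5: 1.764 (Δ0.014)

5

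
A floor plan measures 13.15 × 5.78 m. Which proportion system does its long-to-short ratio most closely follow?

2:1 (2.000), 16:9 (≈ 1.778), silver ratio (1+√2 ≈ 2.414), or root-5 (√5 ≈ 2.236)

root-5

Ratio = 13.15 / 5.78 ≈ 2.275.
Distances: 2:1 2.000 (Δ 0.275); 16:9 1.778 (Δ 0.497); silver ratio 2.414 (Δ 0.139); root-5 2.236 (Δ 0.039).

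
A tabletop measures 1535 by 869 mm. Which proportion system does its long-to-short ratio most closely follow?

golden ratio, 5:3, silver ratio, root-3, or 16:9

Ratio = 1535 / 869 ≈ 1.766.
Distances: golden ratio 1.618 (Δ 0.148); 5:3 1.667 (Δ 0.099); silver ratio 2.414 (Δ 0.648); root-3 1.732 (Δ 0.034); 16:9 1.778 (Δ 0.012).

16:9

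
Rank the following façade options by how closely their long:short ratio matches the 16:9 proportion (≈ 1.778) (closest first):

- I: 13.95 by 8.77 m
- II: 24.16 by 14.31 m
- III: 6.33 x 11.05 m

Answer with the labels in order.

III, II, I

Ratios: I = 13.95 / 8.77 ≈ 1.591; II = 24.16 / 14.31 ≈ 1.688; III = 11.05 / 6.33 ≈ 1.746.
|Δ from 1.778|: I 0.187; II 0.090; III 0.032.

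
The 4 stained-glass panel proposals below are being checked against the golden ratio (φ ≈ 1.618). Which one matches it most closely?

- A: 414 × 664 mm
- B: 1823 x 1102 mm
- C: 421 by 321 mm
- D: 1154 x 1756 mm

A

Ratios (long/short): A ≈ 1.604; B ≈ 1.654; C ≈ 1.312; D ≈ 1.522.
golden ratio ≈ 1.618; option A is nearest (Δ 0.014).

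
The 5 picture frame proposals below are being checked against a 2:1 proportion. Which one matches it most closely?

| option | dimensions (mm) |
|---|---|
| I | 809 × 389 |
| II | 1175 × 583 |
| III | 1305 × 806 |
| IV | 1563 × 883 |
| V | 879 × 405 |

II

Ratios (long/short): I ≈ 2.080; II ≈ 2.015; III ≈ 1.619; IV ≈ 1.770; V ≈ 2.170.
2:1 ≈ 2.000; option II is nearest (Δ 0.015).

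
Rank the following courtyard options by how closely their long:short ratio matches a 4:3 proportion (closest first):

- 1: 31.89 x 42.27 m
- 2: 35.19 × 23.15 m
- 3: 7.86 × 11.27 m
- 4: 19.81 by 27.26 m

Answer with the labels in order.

Ratios: 1 = 42.27 / 31.89 ≈ 1.325; 2 = 35.19 / 23.15 ≈ 1.520; 3 = 11.27 / 7.86 ≈ 1.434; 4 = 27.26 / 19.81 ≈ 1.376.
|Δ from 1.333|: 1 0.008; 2 0.187; 3 0.101; 4 0.043.

1, 4, 3, 2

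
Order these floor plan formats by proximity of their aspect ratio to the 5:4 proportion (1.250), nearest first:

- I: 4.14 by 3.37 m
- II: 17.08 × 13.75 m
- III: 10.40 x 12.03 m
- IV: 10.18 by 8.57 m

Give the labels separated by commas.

II, I, IV, III

I: 4.14/3.37 ≈ 1.228 → |1.228 − 1.250| = 0.022
II: 17.08/13.75 ≈ 1.242 → |1.242 − 1.250| = 0.008
III: 12.03/10.40 ≈ 1.157 → |1.157 − 1.250| = 0.093
IV: 10.18/8.57 ≈ 1.188 → |1.188 − 1.250| = 0.062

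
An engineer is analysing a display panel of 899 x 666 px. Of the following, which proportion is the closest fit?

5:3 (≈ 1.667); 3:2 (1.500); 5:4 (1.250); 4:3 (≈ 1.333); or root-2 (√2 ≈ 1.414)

Ratio = 899 / 666 ≈ 1.350.
Distances: 5:3 1.667 (Δ 0.317); 3:2 1.500 (Δ 0.150); 5:4 1.250 (Δ 0.100); 4:3 1.333 (Δ 0.017); root-2 1.414 (Δ 0.064).

4:3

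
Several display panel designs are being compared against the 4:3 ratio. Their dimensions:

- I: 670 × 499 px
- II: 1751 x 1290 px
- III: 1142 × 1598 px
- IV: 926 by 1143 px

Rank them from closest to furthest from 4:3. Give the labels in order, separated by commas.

I, II, III, IV

I: 670/499 ≈ 1.343 → |1.343 − 1.333| = 0.010
II: 1751/1290 ≈ 1.357 → |1.357 − 1.333| = 0.024
III: 1598/1142 ≈ 1.399 → |1.399 − 1.333| = 0.066
IV: 1143/926 ≈ 1.234 → |1.234 − 1.333| = 0.099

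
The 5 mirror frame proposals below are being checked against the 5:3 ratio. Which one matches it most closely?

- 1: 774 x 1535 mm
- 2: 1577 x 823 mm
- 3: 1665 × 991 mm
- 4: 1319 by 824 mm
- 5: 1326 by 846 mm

3

Ratios (long/short): 1 ≈ 1.983; 2 ≈ 1.916; 3 ≈ 1.680; 4 ≈ 1.601; 5 ≈ 1.567.
5:3 ≈ 1.667; option 3 is nearest (Δ 0.013).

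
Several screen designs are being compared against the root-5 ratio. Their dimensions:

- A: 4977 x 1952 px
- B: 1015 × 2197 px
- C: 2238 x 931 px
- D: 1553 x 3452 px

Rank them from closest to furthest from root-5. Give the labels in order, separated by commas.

Ratios: A = 4977 / 1952 ≈ 2.550; B = 2197 / 1015 ≈ 2.165; C = 2238 / 931 ≈ 2.404; D = 3452 / 1553 ≈ 2.223.
|Δ from 2.236|: A 0.314; B 0.071; C 0.168; D 0.013.

D, B, C, A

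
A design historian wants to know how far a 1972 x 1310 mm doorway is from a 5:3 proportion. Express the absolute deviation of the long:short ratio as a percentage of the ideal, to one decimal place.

9.7%

Ratio = 1972 / 1310 ≈ 1.5053.
Ideal 5:3 ≈ 1.6667. |1.5053 − 1.6667| / 1.6667 ≈ 9.68% → 9.7%.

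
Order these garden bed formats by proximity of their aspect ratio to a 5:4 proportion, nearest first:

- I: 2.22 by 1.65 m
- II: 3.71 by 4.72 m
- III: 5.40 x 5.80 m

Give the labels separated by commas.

II, I, III

Ratios: I = 2.22 / 1.65 ≈ 1.345; II = 4.72 / 3.71 ≈ 1.272; III = 5.80 / 5.40 ≈ 1.074.
|Δ from 1.250|: I 0.095; II 0.022; III 0.176.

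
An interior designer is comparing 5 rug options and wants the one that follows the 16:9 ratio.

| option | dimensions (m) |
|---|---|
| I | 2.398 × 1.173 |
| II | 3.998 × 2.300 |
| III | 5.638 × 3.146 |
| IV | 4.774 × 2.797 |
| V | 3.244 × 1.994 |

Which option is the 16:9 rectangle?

Ratios (long/short): I ≈ 2.044; II ≈ 1.738; III ≈ 1.792; IV ≈ 1.707; V ≈ 1.627.
16:9 ≈ 1.778; option III is nearest (Δ 0.014).

III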